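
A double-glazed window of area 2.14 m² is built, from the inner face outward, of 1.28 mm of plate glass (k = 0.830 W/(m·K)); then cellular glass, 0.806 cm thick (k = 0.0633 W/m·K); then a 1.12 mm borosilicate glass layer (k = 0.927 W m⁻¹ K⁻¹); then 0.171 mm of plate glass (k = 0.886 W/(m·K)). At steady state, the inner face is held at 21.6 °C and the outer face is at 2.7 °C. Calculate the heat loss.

Q = 310 W

Resistance network (inner→outer):
  R_plate glass = L/(kA) = 0.00128/(0.830·2.14) = 7.206×10^-4 K/W
  R_cellular glass = L/(kA) = 0.00806/(0.0633·2.14) = 0.05950 K/W
  R_borosilicate glass = L/(kA) = 0.00112/(0.927·2.14) = 5.646×10^-4 K/W
  R_plate glass = L/(kA) = 1.71×10^-4/(0.886·2.14) = 9.019×10^-5 K/W
ΣR = 7.206×10^-4 + 0.05950 + 5.646×10^-4 + 9.019×10^-5 = 0.06088 K/W
Q = ΔT/ΣR = (21.6 °C − 2.7 °C)/0.06088 = 310 W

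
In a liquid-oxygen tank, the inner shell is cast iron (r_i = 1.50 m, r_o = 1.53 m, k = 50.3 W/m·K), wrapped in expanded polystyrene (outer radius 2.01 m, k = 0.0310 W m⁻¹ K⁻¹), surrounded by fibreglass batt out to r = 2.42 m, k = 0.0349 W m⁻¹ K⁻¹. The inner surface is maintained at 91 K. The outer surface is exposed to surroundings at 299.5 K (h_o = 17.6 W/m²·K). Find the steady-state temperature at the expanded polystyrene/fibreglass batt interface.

T = 231.7 K

Series thermal resistances, inner to outer:
  R_cast iron = (1/1.50 − 1/1.53)/(4πk) = 0.01307/(4π·50.3) = 2.068×10^-5 K/W
  R_expanded polystyrene = (1/1.53 − 1/2.01)/(4πk) = 0.1561/(4π·0.0310) = 0.4007 K/W
  R_fibreglass batt = (1/2.01 − 1/2.42)/(4πk) = 0.08429/(4π·0.0349) = 0.1922 K/W
  R_conv,out = 1/(4πr²h) = 1/(4π·2.42²·17.6) = 7.721×10^-4 K/W
ΣR = 2.068×10^-5 + 0.4007 + 0.1922 + 7.721×10^-4 = 0.5937 K/W
Q = ΔT/ΣR = (91 K − 299.5 K)/0.5937 = -351.2 W
From the inner boundary to the expanded polystyrene/fibreglass batt interface, ΣR_partial = 0.4007 K/W.
T_interface = T_in − Q·ΣR_partial = 91 K − (-351.2)(0.4007) = 231.7 K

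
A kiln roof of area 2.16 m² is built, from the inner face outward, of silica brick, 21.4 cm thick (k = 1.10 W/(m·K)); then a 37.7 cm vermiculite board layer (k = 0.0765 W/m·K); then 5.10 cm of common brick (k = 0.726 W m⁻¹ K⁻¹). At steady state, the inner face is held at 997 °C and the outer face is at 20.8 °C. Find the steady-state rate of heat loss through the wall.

Series thermal resistances, inner to outer:
  R_silica brick = L/(kA) = 0.214/(1.10·2.16) = 0.09007 K/W
  R_vermiculite board = L/(kA) = 0.377/(0.0765·2.16) = 2.282 K/W
  R_common brick = L/(kA) = 0.0510/(0.726·2.16) = 0.03252 K/W
ΣR = 0.09007 + 2.282 + 0.03252 = 2.405 K/W
Q = ΔT/ΣR = (997 °C − 20.8 °C)/2.405 = 406 W

Q = 406 W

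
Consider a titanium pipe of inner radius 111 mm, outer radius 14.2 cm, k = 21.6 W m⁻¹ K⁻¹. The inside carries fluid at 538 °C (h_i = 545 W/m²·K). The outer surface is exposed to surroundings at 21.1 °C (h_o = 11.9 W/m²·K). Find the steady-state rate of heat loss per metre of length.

Q' = 5240 W/m

Series thermal resistances, inner to outer:
  R'_conv,in = 1/(2πr h) = 1/(2π·0.111·545) = 0.002631 m·K/W
  R'_titanium = ln(0.142/0.111)/(2πk) = 0.2463/(2π·21.6) = 0.001815 m·K/W
  R'_conv,out = 1/(2πr h) = 1/(2π·0.142·11.9) = 0.09419 m·K/W
ΣR = 0.002631 + 0.001815 + 0.09419 = 0.09864 m·K/W
Q' = ΔT/ΣR = (538 °C − 21.1 °C)/0.09864 = 5240 W/m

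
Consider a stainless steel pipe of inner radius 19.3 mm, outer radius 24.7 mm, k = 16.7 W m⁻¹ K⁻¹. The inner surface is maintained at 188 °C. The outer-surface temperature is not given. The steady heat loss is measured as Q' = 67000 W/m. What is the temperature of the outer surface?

T_out = 30.5 °C

Sum the resistances:
  R'_stainless steel = ln(0.0247/0.0193)/(2πk) = 0.2467/(2π·16.7) = 0.002351 m·K/W
ΣR = 0.002351 m·K/W
ΔT = Q'·ΣR = 67000 × 0.002351 = 157.5 K
Heat flows outward, so T_out = T_in − ΔT = 188 − 157.5 = 30.5 °C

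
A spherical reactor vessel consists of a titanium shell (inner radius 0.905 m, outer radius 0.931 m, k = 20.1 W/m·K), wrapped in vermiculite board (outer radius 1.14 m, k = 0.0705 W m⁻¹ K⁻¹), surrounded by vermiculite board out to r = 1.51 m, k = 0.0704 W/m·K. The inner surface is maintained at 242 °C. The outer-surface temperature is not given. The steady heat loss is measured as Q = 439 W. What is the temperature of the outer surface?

Sum the resistances:
  R_titanium = (1/0.905 − 1/0.931)/(4πk) = 0.03086/(4π·20.1) = 1.222×10^-4 K/W
  R_vermiculite board = (1/0.931 − 1/1.14)/(4πk) = 0.1969/(4π·0.0705) = 0.2223 K/W
  R_vermiculite board = (1/1.14 − 1/1.51)/(4πk) = 0.2149/(4π·0.0704) = 0.2430 K/W
ΣR = 0.4654 K/W
ΔT = Q·ΣR = 439 × 0.4654 = 204.3 K
Heat flows outward, so T_out = T_in − ΔT = 242 − 204.3 = 37.7 °C

T_out = 37.7 °C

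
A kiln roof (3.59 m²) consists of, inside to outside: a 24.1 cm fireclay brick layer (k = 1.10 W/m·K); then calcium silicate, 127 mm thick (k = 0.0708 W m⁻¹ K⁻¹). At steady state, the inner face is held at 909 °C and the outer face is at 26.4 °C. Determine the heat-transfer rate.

Resistance network (inner→outer):
  R_fireclay brick = L/(kA) = 0.241/(1.10·3.59) = 0.06103 K/W
  R_calcium silicate = L/(kA) = 0.127/(0.0708·3.59) = 0.4997 K/W
ΣR = 0.06103 + 0.4997 = 0.5607 K/W
Q = ΔT/ΣR = (909 °C − 26.4 °C)/0.5607 = 1570 W

Q = 1570 W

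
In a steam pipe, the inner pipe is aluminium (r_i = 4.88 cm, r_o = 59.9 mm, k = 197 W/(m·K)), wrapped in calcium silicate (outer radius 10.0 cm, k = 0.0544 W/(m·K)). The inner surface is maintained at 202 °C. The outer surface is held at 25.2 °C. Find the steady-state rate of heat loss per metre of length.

Q' = 118 W/m

Treat each layer as a resistance in series:
  R'_aluminium = ln(0.0599/0.0488)/(2πk) = 0.2049/(2π·197) = 1.656×10^-4 m·K/W
  R'_calcium silicate = ln(0.100/0.0599)/(2πk) = 0.5125/(2π·0.0544) = 1.499 m·K/W
ΣR = 1.656×10^-4 + 1.499 = 1.499 m·K/W
Q' = ΔT/ΣR = (202 °C − 25.2 °C)/1.499 = 118 W/m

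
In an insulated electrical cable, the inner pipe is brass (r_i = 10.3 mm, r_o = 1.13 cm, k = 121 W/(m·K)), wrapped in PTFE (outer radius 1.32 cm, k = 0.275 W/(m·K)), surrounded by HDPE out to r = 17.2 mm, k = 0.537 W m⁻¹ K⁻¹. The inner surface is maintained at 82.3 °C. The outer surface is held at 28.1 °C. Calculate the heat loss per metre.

Series thermal resistances, inner to outer:
  R'_brass = ln(0.0113/0.0103)/(2πk) = 0.09266/(2π·121) = 1.219×10^-4 m·K/W
  R'_PTFE = ln(0.0132/0.0113)/(2πk) = 0.1554/(2π·0.275) = 0.08995 m·K/W
  R'_HDPE = ln(0.0172/0.0132)/(2πk) = 0.2647/(2π·0.537) = 0.07845 m·K/W
ΣR = 1.219×10^-4 + 0.08995 + 0.07845 = 0.1685 m·K/W
Q' = ΔT/ΣR = (82.3 °C − 28.1 °C)/0.1685 = 322 W/m

Q' = 322 W/m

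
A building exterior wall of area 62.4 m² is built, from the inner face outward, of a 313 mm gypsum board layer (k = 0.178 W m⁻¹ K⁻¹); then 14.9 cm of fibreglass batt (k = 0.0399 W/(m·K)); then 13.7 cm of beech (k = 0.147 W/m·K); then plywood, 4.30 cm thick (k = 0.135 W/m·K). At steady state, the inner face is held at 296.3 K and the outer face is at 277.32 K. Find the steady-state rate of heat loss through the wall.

Treat each layer as a resistance in series:
  R_gypsum board = L/(kA) = 0.313/(0.178·62.4) = 0.02818 K/W
  R_fibreglass batt = L/(kA) = 0.149/(0.0399·62.4) = 0.05985 K/W
  R_beech = L/(kA) = 0.137/(0.147·62.4) = 0.01494 K/W
  R_plywood = L/(kA) = 0.0430/(0.135·62.4) = 0.005104 K/W
ΣR = 0.02818 + 0.05985 + 0.01494 + 0.005104 = 0.1081 K/W
Q = ΔT/ΣR = (296.3 K − 277.32 K)/0.1081 = 176 W

Q = 176 W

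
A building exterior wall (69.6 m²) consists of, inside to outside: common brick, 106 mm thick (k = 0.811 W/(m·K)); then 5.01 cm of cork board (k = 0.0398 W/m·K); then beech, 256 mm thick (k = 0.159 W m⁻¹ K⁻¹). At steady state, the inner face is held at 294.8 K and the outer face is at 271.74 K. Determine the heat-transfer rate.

Resistance network (inner→outer):
  R_common brick = L/(kA) = 0.106/(0.811·69.6) = 0.001878 K/W
  R_cork board = L/(kA) = 0.0501/(0.0398·69.6) = 0.01809 K/W
  R_beech = L/(kA) = 0.256/(0.159·69.6) = 0.02313 K/W
ΣR = 0.001878 + 0.01809 + 0.02313 = 0.04310 K/W
Q = ΔT/ΣR = (294.8 K − 271.74 K)/0.04310 = 535 W

Q = 535 W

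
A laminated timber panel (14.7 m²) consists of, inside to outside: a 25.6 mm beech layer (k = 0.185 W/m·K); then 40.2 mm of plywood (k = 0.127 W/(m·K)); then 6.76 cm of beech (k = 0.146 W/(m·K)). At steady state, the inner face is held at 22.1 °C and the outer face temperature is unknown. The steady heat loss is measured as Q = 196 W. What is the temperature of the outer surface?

T_out = 9.86 °C

Series resistances:
  R_beech = L/(kA) = 0.0256/(0.185·14.7) = 0.009413 K/W
  R_plywood = L/(kA) = 0.0402/(0.127·14.7) = 0.02153 K/W
  R_beech = L/(kA) = 0.0676/(0.146·14.7) = 0.03150 K/W
ΣR = 0.06244 K/W
ΔT = Q·ΣR = 196 × 0.06244 = 12.24 K
Heat flows outward, so T_out = T_in − ΔT = 22.1 − 12.24 = 9.86 °C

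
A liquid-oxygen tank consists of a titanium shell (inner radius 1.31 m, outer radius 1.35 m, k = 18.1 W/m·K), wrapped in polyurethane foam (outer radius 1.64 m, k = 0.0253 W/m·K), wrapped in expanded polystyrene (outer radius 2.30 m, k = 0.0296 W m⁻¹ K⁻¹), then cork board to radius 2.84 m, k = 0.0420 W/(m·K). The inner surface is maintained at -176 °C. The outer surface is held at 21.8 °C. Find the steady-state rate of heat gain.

Q = 190 W

Series thermal resistances, inner to outer:
  R_titanium = (1/1.31 − 1/1.35)/(4πk) = 0.02262/(4π·18.1) = 9.944×10^-5 K/W
  R_polyurethane foam = (1/1.35 − 1/1.64)/(4πk) = 0.1310/(4π·0.0253) = 0.4120 K/W
  R_expanded polystyrene = (1/1.64 − 1/2.30)/(4πk) = 0.1750/(4π·0.0296) = 0.4704 K/W
  R_cork board = (1/2.30 − 1/2.84)/(4πk) = 0.08267/(4π·0.0420) = 0.1566 K/W
ΣR = 9.944×10^-5 + 0.4120 + 0.4704 + 0.1566 = 1.039 K/W
Q = ΔT/ΣR = (-176 °C − 21.8 °C)/1.039 = -190 W
(Negative Q ⇒ heat flows inward; heat gain = 190 W.)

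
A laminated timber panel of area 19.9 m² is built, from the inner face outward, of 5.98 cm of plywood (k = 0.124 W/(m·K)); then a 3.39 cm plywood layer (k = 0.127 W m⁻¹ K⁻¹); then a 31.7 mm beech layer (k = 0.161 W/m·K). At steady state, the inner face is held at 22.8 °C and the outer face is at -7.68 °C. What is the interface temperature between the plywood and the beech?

T = -1.34 °C

Series thermal resistances, inner to outer:
  R_plywood = L/(kA) = 0.0598/(0.124·19.9) = 0.02423 K/W
  R_plywood = L/(kA) = 0.0339/(0.127·19.9) = 0.01341 K/W
  R_beech = L/(kA) = 0.0317/(0.161·19.9) = 0.009894 K/W
ΣR = 0.02423 + 0.01341 + 0.009894 = 0.04753 K/W
Q = ΔT/ΣR = (22.8 °C − -7.68 °C)/0.04753 = 641.3 W
From the inner boundary to the plywood/beech interface, ΣR_partial = 0.03764 K/W.
T_interface = T_in − Q·ΣR_partial = 22.8 °C − (641.3)(0.03764) = -1.34 °C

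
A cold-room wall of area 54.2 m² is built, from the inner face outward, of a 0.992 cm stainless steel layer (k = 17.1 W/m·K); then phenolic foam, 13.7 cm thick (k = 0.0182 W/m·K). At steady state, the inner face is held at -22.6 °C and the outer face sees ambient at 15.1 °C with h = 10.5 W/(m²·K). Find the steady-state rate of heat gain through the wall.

Series thermal resistances, inner to outer:
  R_stainless steel = L/(kA) = 0.00992/(17.1·54.2) = 1.070×10^-5 K/W
  R_phenolic foam = L/(kA) = 0.137/(0.0182·54.2) = 0.1389 K/W
  R_conv,out = 1/(hA) = 1/(10.5·54.2) = 0.001757 K/W
ΣR = 1.070×10^-5 + 0.1389 + 0.001757 = 0.1407 K/W
Q = ΔT/ΣR = (-22.6 °C − 15.1 °C)/0.1407 = -268 W
(Negative Q ⇒ heat flows inward; heat gain = 268 W.)

Q = 268 W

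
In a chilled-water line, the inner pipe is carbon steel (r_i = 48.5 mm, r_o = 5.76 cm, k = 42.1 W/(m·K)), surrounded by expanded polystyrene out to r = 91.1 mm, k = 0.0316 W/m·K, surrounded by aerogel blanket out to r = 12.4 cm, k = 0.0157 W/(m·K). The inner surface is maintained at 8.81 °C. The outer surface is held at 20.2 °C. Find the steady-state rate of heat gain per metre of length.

Resistance network (inner→outer):
  R'_carbon steel = ln(0.0576/0.0485)/(2πk) = 0.1720/(2π·42.1) = 6.501×10^-4 m·K/W
  R'_expanded polystyrene = ln(0.0911/0.0576)/(2πk) = 0.4584/(2π·0.0316) = 2.309 m·K/W
  R'_aerogel blanket = ln(0.124/0.0911)/(2πk) = 0.3083/(2π·0.0157) = 3.126 m·K/W
ΣR = 6.501×10^-4 + 2.309 + 3.126 = 5.436 m·K/W
Q' = ΔT/ΣR = (8.81 °C − 20.2 °C)/5.436 = -2.10 W/m
(Negative Q' ⇒ heat flows inward; heat gain = 2.10 W/m.)

Q' = 2.10 W/m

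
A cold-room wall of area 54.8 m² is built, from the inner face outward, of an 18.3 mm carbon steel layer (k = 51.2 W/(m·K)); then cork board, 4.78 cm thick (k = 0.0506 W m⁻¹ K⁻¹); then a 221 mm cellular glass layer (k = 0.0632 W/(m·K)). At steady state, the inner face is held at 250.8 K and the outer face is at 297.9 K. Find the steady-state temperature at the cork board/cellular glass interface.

T = 260.8 K

Treat each layer as a resistance in series:
  R_carbon steel = L/(kA) = 0.0183/(51.2·54.8) = 6.522×10^-6 K/W
  R_cork board = L/(kA) = 0.0478/(0.0506·54.8) = 0.01724 K/W
  R_cellular glass = L/(kA) = 0.221/(0.0632·54.8) = 0.06381 K/W
ΣR = 6.522×10^-6 + 0.01724 + 0.06381 = 0.08106 K/W
Q = ΔT/ΣR = (250.8 K − 297.9 K)/0.08106 = -581.1 W
From the inner boundary to the cork board/cellular glass interface, ΣR_partial = 0.01725 K/W.
T_interface = T_in − Q·ΣR_partial = 250.8 K − (-581.1)(0.01725) = 260.8 K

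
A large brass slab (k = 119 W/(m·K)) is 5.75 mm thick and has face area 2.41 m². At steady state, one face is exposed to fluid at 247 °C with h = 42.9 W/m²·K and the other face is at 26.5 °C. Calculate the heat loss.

Treat each layer as a resistance in series:
  R_conv,in = 1/(hA) = 1/(42.9·2.41) = 0.009672 K/W
  R_brass = L/(kA) = 0.00575/(119·2.41) = 2.005×10^-5 K/W
ΣR = 0.009672 + 2.005×10^-5 = 0.009692 K/W
Q = ΔT/ΣR = (247 °C − 26.5 °C)/0.009692 = 22800 W

Q = 22.8 kW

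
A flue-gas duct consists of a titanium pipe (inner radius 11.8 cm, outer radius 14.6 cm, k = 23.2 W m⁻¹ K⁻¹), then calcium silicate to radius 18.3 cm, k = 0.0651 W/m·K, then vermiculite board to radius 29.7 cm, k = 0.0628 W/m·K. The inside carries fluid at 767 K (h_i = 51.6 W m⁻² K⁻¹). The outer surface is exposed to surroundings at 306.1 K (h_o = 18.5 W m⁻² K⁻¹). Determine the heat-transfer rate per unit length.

Q' = 251 W/m

Series thermal resistances, inner to outer:
  R'_conv,in = 1/(2πr h) = 1/(2π·0.118·51.6) = 0.02614 m·K/W
  R'_titanium = ln(0.146/0.118)/(2πk) = 0.2129/(2π·23.2) = 0.001461 m·K/W
  R'_calcium silicate = ln(0.183/0.146)/(2πk) = 0.2259/(2π·0.0651) = 0.5522 m·K/W
  R'_vermiculite board = ln(0.297/0.183)/(2πk) = 0.4842/(2π·0.0628) = 1.227 m·K/W
  R'_conv,out = 1/(2πr h) = 1/(2π·0.297·18.5) = 0.02897 m·K/W
ΣR = 0.02614 + 0.001461 + 0.5522 + 1.227 + 0.02897 = 1.836 m·K/W
Q' = ΔT/ΣR = (767 K − 306.1 K)/1.836 = 251 W/m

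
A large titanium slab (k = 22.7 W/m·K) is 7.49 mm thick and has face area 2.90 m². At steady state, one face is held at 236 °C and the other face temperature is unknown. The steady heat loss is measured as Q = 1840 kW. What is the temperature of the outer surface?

T_out = 26.6 °C

Sum the resistances:
  R_titanium = L/(kA) = 0.00749/(22.7·2.90) = 1.138×10^-4 K/W
ΣR = 1.138×10^-4 K/W
ΔT = Q·ΣR = 1.84×10^6 × 1.138×10^-4 = 209.4 K
Heat flows outward, so T_out = T_in − ΔT = 236 − 209.4 = 26.6 °C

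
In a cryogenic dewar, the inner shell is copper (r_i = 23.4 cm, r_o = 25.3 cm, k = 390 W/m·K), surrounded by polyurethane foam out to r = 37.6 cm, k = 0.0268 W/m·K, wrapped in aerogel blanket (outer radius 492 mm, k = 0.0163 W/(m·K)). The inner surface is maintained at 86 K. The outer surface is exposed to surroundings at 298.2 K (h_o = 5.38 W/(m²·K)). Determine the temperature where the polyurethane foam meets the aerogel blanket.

T = 203.0 K

Treat each layer as a resistance in series:
  R_copper = (1/0.234 − 1/0.253)/(4πk) = 0.3209/(4π·390) = 6.549×10^-5 K/W
  R_polyurethane foam = (1/0.253 − 1/0.376)/(4πk) = 1.293/(4π·0.0268) = 3.839 K/W
  R_aerogel blanket = (1/0.376 − 1/0.492)/(4πk) = 0.6271/(4π·0.0163) = 3.061 K/W
  R_conv,out = 1/(4πr²h) = 1/(4π·0.492²·5.38) = 0.06111 K/W
ΣR = 6.549×10^-5 + 3.839 + 3.061 + 0.06111 = 6.961 K/W
Q = ΔT/ΣR = (86 K − 298.2 K)/6.961 = -30.48 W
From the inner boundary to the polyurethane foam/aerogel blanket interface, ΣR_partial = 3.839 K/W.
T_interface = T_in − Q·ΣR_partial = 86 K − (-30.48)(3.839) = 203.0 K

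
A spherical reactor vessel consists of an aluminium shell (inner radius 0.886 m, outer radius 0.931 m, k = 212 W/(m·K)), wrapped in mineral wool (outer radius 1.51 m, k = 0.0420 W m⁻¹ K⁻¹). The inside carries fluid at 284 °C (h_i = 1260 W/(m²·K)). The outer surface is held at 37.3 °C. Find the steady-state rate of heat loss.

Treat each layer as a resistance in series:
  R_conv,in = 1/(4πr²h) = 1/(4π·0.886²·1260) = 8.045×10^-5 K/W
  R_aluminium = (1/0.886 − 1/0.931)/(4πk) = 0.05455/(4π·212) = 2.048×10^-5 K/W
  R_mineral wool = (1/0.931 − 1/1.51)/(4πk) = 0.4119/(4π·0.0420) = 0.7804 K/W
ΣR = 8.045×10^-5 + 2.048×10^-5 + 0.7804 = 0.7805 K/W
Q = ΔT/ΣR = (284 °C − 37.3 °C)/0.7805 = 316 W

Q = 316 W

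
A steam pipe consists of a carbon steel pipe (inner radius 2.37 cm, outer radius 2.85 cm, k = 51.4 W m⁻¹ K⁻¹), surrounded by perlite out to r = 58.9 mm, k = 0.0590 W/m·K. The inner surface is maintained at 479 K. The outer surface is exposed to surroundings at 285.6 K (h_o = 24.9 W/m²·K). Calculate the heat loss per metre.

Series thermal resistances, inner to outer:
  R'_carbon steel = ln(0.0285/0.0237)/(2πk) = 0.1844/(2π·51.4) = 5.711×10^-4 m·K/W
  R'_perlite = ln(0.0589/0.0285)/(2πk) = 0.7259/(2π·0.0590) = 1.958 m·K/W
  R'_conv,out = 1/(2πr h) = 1/(2π·0.0589·24.9) = 0.1085 m·K/W
ΣR = 5.711×10^-4 + 1.958 + 0.1085 = 2.067 m·K/W
Q' = ΔT/ΣR = (479 K − 285.6 K)/2.067 = 93.6 W/m

Q' = 93.6 W/m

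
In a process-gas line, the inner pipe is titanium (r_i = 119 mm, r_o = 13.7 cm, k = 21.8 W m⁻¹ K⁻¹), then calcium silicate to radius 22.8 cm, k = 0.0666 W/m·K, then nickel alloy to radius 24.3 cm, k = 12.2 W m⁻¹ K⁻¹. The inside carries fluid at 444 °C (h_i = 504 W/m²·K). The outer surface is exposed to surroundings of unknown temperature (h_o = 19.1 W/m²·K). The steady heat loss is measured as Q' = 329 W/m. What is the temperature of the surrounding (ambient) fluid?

Series resistances:
  R'_conv,in = 1/(2πr h) = 1/(2π·0.119·504) = 0.002654 m·K/W
  R'_titanium = ln(0.137/0.119)/(2πk) = 0.1409/(2π·21.8) = 0.001028 m·K/W
  R'_calcium silicate = ln(0.228/0.137)/(2πk) = 0.5094/(2π·0.0666) = 1.217 m·K/W
  R'_nickel alloy = ln(0.243/0.228)/(2πk) = 0.06372/(2π·12.2) = 8.312×10^-4 m·K/W
  R'_conv,out = 1/(2πr h) = 1/(2π·0.243·19.1) = 0.03429 m·K/W
ΣR = 1.256 m·K/W
ΔT = Q'·ΣR = 329 × 1.256 = 413.2 K
Heat flows outward, so T_out = T_in − ΔT = 444 − 413.2 = 30.8 °C

T_out = 30.8 °C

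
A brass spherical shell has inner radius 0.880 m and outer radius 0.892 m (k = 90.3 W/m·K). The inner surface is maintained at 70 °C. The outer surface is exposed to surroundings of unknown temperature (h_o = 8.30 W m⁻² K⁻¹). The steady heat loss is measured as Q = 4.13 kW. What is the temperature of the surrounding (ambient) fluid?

T_out = 20.2 °C

Series resistances:
  R_brass = (1/0.880 − 1/0.892)/(4πk) = 0.01529/(4π·90.3) = 1.347×10^-5 K/W
  R_conv,out = 1/(4πr²h) = 1/(4π·0.892²·8.30) = 0.01205 K/W
ΣR = 0.01206 K/W
ΔT = Q·ΣR = 4130 × 0.01206 = 49.81 K
Heat flows outward, so T_out = T_in − ΔT = 70 − 49.81 = 20.2 °C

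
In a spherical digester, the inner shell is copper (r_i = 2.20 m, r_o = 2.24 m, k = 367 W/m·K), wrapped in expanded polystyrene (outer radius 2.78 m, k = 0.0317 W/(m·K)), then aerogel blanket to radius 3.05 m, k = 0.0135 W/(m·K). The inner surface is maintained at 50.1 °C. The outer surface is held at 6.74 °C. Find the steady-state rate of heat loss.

Treat each layer as a resistance in series:
  R_copper = (1/2.20 − 1/2.24)/(4πk) = 0.008117/(4π·367) = 1.760×10^-6 K/W
  R_expanded polystyrene = (1/2.24 − 1/2.78)/(4πk) = 0.08672/(4π·0.0317) = 0.2177 K/W
  R_aerogel blanket = (1/2.78 − 1/3.05)/(4πk) = 0.03184/(4π·0.0135) = 0.1877 K/W
ΣR = 1.760×10^-6 + 0.2177 + 0.1877 = 0.4054 K/W
Q = ΔT/ΣR = (50.1 °C − 6.74 °C)/0.4054 = 107 W

Q = 107 W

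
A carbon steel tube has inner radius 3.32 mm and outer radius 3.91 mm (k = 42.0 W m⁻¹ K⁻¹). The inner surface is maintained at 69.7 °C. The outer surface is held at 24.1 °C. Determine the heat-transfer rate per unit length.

Q' = 73.6 kW/m

Q' = 2πk·ΔT/ln(r₂/r₁) = 2π × 42.0 × 45.6 / ln(0.00391/0.00332) = 73600 W/m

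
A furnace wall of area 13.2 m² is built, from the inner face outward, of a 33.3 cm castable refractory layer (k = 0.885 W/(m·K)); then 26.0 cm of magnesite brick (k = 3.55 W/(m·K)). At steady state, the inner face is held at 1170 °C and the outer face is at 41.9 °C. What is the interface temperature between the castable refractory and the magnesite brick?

T = 226 °C

Resistance network (inner→outer):
  R_castable refractory = L/(kA) = 0.333/(0.885·13.2) = 0.02851 K/W
  R_magnesite brick = L/(kA) = 0.260/(3.55·13.2) = 0.005548 K/W
ΣR = 0.02851 + 0.005548 = 0.03406 K/W
Q = ΔT/ΣR = (1170 °C − 41.9 °C)/0.03406 = 33120 W
From the inner boundary to the castable refractory/magnesite brick interface, ΣR_partial = 0.02851 K/W.
T_interface = T_in − Q·ΣR_partial = 1170 °C − (33120)(0.02851) = 226 °C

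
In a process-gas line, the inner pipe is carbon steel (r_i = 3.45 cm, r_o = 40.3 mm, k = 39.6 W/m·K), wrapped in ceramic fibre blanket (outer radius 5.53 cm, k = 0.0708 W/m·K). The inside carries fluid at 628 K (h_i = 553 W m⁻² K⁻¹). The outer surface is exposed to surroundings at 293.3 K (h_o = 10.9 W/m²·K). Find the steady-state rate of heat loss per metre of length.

Treat each layer as a resistance in series:
  R'_conv,in = 1/(2πr h) = 1/(2π·0.0345·553) = 0.008342 m·K/W
  R'_carbon steel = ln(0.0403/0.0345)/(2πk) = 0.1554/(2π·39.6) = 6.245×10^-4 m·K/W
  R'_ceramic fibre blanket = ln(0.0553/0.0403)/(2πk) = 0.3164/(2π·0.0708) = 0.7113 m·K/W
  R'_conv,out = 1/(2πr h) = 1/(2π·0.0553·10.9) = 0.2640 m·K/W
ΣR = 0.008342 + 6.245×10^-4 + 0.7113 + 0.2640 = 0.9843 m·K/W
Q' = ΔT/ΣR = (628 K − 293.3 K)/0.9843 = 340 W/m

Q' = 340 W/m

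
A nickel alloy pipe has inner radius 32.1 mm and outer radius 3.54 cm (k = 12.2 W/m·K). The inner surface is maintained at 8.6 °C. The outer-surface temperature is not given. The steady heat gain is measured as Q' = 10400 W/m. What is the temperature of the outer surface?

Sum the resistances:
  R'_nickel alloy = ln(0.0354/0.0321)/(2πk) = 0.09786/(2π·12.2) = 0.001277 m·K/W
ΣR = 0.001277 m·K/W
ΔT = Q'·ΣR = 10400 × 0.001277 = 13.28 K
Heat flows inward, so T_out = T_in + ΔT = 8.6 + 13.28 = 21.9 °C

T_out = 21.9 °C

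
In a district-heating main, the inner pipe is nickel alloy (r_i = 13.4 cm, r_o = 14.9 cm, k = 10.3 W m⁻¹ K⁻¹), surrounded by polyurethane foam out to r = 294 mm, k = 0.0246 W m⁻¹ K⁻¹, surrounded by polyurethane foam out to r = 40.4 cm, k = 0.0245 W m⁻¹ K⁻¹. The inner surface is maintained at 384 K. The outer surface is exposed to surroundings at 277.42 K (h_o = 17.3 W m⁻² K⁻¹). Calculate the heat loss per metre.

Treat each layer as a resistance in series:
  R'_nickel alloy = ln(0.149/0.134)/(2πk) = 0.1061/(2π·10.3) = 0.001640 m·K/W
  R'_polyurethane foam = ln(0.294/0.149)/(2πk) = 0.6796/(2π·0.0246) = 4.397 m·K/W
  R'_polyurethane foam = ln(0.404/0.294)/(2πk) = 0.3178/(2π·0.0245) = 2.065 m·K/W
  R'_conv,out = 1/(2πr h) = 1/(2π·0.404·17.3) = 0.02277 m·K/W
ΣR = 0.001640 + 4.397 + 2.065 + 0.02277 = 6.486 m·K/W
Q' = ΔT/ΣR = (384 K − 277.42 K)/6.486 = 16.4 W/m

Q' = 16.4 W/m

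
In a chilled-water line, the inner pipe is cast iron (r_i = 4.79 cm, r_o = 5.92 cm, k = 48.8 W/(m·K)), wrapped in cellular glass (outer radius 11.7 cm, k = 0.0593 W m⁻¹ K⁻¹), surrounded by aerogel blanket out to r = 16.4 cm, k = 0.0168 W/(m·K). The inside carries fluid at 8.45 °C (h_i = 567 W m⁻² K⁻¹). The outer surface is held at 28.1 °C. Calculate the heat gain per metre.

Q' = 3.90 W/m

Treat each layer as a resistance in series:
  R'_conv,in = 1/(2πr h) = 1/(2π·0.0479·567) = 0.005860 m·K/W
  R'_cast iron = ln(0.0592/0.0479)/(2πk) = 0.2118/(2π·48.8) = 6.908×10^-4 m·K/W
  R'_cellular glass = ln(0.117/0.0592)/(2πk) = 0.6813/(2π·0.0593) = 1.828 m·K/W
  R'_aerogel blanket = ln(0.164/0.117)/(2πk) = 0.3377/(2π·0.0168) = 3.199 m·K/W
ΣR = 0.005860 + 6.908×10^-4 + 1.828 + 3.199 = 5.034 m·K/W
Q' = ΔT/ΣR = (8.45 °C − 28.1 °C)/5.034 = -3.90 W/m
(Negative Q' ⇒ heat flows inward; heat gain = 3.90 W/m.)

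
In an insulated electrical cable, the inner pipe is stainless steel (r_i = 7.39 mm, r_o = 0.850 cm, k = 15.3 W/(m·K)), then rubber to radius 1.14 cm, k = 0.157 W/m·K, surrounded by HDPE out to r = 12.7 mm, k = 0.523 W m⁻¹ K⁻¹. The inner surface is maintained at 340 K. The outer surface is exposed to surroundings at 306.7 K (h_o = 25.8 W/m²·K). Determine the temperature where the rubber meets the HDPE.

T = 327.8 K

Treat each layer as a resistance in series:
  R'_stainless steel = ln(0.00850/0.00739)/(2πk) = 0.1399/(2π·15.3) = 0.001456 m·K/W
  R'_rubber = ln(0.0114/0.00850)/(2πk) = 0.2935/(2π·0.157) = 0.2976 m·K/W
  R'_HDPE = ln(0.0127/0.0114)/(2πk) = 0.1080/(2π·0.523) = 0.03286 m·K/W
  R'_conv,out = 1/(2πr h) = 1/(2π·0.0127·25.8) = 0.4857 m·K/W
ΣR = 0.001456 + 0.2976 + 0.03286 + 0.4857 = 0.8176 m·K/W
Q' = ΔT/ΣR = (340 K − 306.7 K)/0.8176 = 40.73 W/m
From the inner boundary to the rubber/HDPE interface, ΣR_partial = 0.2991 m·K/W.
T_interface = T_in − Q'·ΣR_partial = 340 K − (40.73)(0.2991) = 327.8 K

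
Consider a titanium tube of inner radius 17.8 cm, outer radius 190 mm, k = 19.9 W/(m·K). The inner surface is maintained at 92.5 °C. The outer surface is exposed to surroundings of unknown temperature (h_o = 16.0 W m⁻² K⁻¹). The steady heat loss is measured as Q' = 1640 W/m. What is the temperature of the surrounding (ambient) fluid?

Sum the resistances:
  R'_titanium = ln(0.190/0.178)/(2πk) = 0.06524/(2π·19.9) = 5.218×10^-4 m·K/W
  R'_conv,out = 1/(2πr h) = 1/(2π·0.190·16.0) = 0.05235 m·K/W
ΣR = 0.05288 m·K/W
ΔT = Q'·ΣR = 1640 × 0.05288 = 86.72 K
Heat flows outward, so T_out = T_in − ΔT = 92.5 − 86.72 = 5.78 °C

T_out = 5.78 °C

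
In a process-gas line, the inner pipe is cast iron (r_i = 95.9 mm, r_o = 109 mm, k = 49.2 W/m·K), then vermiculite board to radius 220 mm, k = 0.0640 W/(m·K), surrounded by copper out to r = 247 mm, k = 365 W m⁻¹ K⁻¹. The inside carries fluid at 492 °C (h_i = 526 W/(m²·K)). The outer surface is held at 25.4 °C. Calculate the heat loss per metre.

Series thermal resistances, inner to outer:
  R'_conv,in = 1/(2πr h) = 1/(2π·0.0959·526) = 0.003155 m·K/W
  R'_cast iron = ln(0.109/0.0959)/(2πk) = 0.1280/(2π·49.2) = 4.142×10^-4 m·K/W
  R'_vermiculite board = ln(0.220/0.109)/(2πk) = 0.7023/(2π·0.0640) = 1.746 m·K/W
  R'_copper = ln(0.247/0.220)/(2πk) = 0.1158/(2π·365) = 5.048×10^-5 m·K/W
ΣR = 0.003155 + 4.142×10^-4 + 1.746 + 5.048×10^-5 = 1.750 m·K/W
Q' = ΔT/ΣR = (492 °C − 25.4 °C)/1.750 = 267 W/m

Q' = 267 W/m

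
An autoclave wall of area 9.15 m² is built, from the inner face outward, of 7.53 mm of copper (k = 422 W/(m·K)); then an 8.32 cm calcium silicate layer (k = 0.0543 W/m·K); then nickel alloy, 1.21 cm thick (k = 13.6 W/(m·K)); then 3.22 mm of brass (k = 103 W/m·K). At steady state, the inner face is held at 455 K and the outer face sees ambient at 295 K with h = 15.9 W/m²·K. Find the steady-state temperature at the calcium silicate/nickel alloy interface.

T = 301.4 K

Resistance network (inner→outer):
  R_copper = L/(kA) = 0.00753/(422·9.15) = 1.950×10^-6 K/W
  R_calcium silicate = L/(kA) = 0.0832/(0.0543·9.15) = 0.1675 K/W
  R_nickel alloy = L/(kA) = 0.0121/(13.6·9.15) = 9.724×10^-5 K/W
  R_brass = L/(kA) = 0.00322/(103·9.15) = 3.417×10^-6 K/W
  R_conv,out = 1/(hA) = 1/(15.9·9.15) = 0.006874 K/W
ΣR = 1.950×10^-6 + 0.1675 + 9.724×10^-5 + 3.417×10^-6 + 0.006874 = 0.1745 K/W
Q = ΔT/ΣR = (455 K − 295 K)/0.1745 = 916.9 W
From the inner boundary to the calcium silicate/nickel alloy interface, ΣR_partial = 0.1675 K/W.
T_interface = T_in − Q·ΣR_partial = 455 K − (916.9)(0.1675) = 301.4 K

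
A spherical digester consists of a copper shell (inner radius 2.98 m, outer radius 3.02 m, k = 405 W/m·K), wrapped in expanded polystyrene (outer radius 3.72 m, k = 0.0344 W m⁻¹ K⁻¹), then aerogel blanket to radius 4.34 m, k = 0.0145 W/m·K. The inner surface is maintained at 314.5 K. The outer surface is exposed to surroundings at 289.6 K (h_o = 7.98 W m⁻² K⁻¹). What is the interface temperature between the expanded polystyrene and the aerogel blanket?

Series thermal resistances, inner to outer:
  R_copper = (1/2.98 − 1/3.02)/(4πk) = 0.004445/(4π·405) = 8.733×10^-7 K/W
  R_expanded polystyrene = (1/3.02 − 1/3.72)/(4πk) = 0.06231/(4π·0.0344) = 0.1441 K/W
  R_aerogel blanket = (1/3.72 − 1/4.34)/(4πk) = 0.03840/(4π·0.0145) = 0.2108 K/W
  R_conv,out = 1/(4πr²h) = 1/(4π·4.34²·7.98) = 5.294×10^-4 K/W
ΣR = 8.733×10^-7 + 0.1441 + 0.2108 + 5.294×10^-4 = 0.3554 K/W
Q = ΔT/ΣR = (314.5 K − 289.6 K)/0.3554 = 70.06 W
From the inner boundary to the expanded polystyrene/aerogel blanket interface, ΣR_partial = 0.1441 K/W.
T_interface = T_in − Q·ΣR_partial = 314.5 K − (70.06)(0.1441) = 304.4 K

T = 304.4 K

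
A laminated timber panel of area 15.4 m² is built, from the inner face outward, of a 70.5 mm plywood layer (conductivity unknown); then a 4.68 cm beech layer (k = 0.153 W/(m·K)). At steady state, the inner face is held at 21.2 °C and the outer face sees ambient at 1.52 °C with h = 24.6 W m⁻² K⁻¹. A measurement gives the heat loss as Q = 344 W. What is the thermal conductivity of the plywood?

ΣR = ΔT/Q = |21.2 − 1.52|/344 = 0.05721 K/W
Known resistances:
  R_beech = L/(kA) = 0.0468/(0.153·15.4) = 0.01986 K/W
  R_conv,out = 1/(hA) = 1/(24.6·15.4) = 0.002640 K/W
R_plywood = ΣR − ΣR_known = 0.05721 − 0.02250 = 0.03471 K/W
L/(kA) = 0.03471 ⇒ k = 0.0705/(0.03471·15.4) = 0.132 W/m·K

k = 0.132 W/m·K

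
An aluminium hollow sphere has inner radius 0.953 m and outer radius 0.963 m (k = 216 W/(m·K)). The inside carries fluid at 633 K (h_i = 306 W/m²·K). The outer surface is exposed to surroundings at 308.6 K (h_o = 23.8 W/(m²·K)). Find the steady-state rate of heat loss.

Resistance network (inner→outer):
  R_conv,in = 1/(4πr²h) = 1/(4π·0.953²·306) = 2.863×10^-4 K/W
  R_aluminium = (1/0.953 − 1/0.963)/(4πk) = 0.01090/(4π·216) = 4.014×10^-6 K/W
  R_conv,out = 1/(4πr²h) = 1/(4π·0.963²·23.8) = 0.003605 K/W
ΣR = 2.863×10^-4 + 4.014×10^-6 + 0.003605 = 0.003895 K/W
Q = ΔT/ΣR = (633 K − 308.6 K)/0.003895 = 83300 W

Q = 83.3 kW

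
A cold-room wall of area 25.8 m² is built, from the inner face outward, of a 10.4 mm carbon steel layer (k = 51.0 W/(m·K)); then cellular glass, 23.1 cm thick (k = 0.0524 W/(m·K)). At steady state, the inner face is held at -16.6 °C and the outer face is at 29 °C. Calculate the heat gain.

Q = 267 W

Series thermal resistances, inner to outer:
  R_carbon steel = L/(kA) = 0.0104/(51.0·25.8) = 7.904×10^-6 K/W
  R_cellular glass = L/(kA) = 0.231/(0.0524·25.8) = 0.1709 K/W
ΣR = 7.904×10^-6 + 0.1709 = 0.1709 K/W
Q = ΔT/ΣR = (-16.6 °C − 29 °C)/0.1709 = -267 W
(Negative Q ⇒ heat flows inward; heat gain = 267 W.)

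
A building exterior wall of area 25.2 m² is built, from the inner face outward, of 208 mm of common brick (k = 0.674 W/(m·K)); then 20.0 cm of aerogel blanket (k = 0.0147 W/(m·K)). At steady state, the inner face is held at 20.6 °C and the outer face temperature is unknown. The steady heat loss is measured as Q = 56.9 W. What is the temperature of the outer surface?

T_out = -10.8 °C

Sum the resistances:
  R_common brick = L/(kA) = 0.208/(0.674·25.2) = 0.01225 K/W
  R_aerogel blanket = L/(kA) = 0.200/(0.0147·25.2) = 0.5399 K/W
ΣR = 0.5521 K/W
ΔT = Q·ΣR = 56.9 × 0.5521 = 31.41 K
Heat flows outward, so T_out = T_in − ΔT = 20.6 − 31.41 = -10.8 °C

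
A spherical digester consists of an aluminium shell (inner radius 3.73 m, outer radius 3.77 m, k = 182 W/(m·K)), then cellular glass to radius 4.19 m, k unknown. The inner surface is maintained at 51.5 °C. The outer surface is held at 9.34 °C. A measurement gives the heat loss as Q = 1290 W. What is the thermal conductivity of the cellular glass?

k = 0.0647 W/m·K

ΣR = ΔT/Q = |51.5 − 9.34|/1290 = 0.03268 K/W
Known resistances:
  R_aluminium = (1/3.73 − 1/3.77)/(4πk) = 0.002845/(4π·182) = 1.244×10^-6 K/W
R_cellular glass = ΣR − ΣR_known = 0.03268 − 1.244×10^-6 = 0.03268 K/W
(1/r₁−1/r₂)/(4πk) = 0.03268 ⇒ k = 0.02659/(4π·0.03268) = 0.0647 W/m·K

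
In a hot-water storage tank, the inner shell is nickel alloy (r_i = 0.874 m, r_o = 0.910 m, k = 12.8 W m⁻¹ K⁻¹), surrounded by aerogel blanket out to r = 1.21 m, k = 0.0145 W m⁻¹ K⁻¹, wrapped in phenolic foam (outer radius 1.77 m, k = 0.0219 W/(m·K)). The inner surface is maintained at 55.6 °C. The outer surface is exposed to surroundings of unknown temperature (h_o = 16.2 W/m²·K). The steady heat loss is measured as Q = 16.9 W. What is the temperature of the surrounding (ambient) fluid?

T_out = 14.2 °C

Sum the resistances:
  R_nickel alloy = (1/0.874 − 1/0.910)/(4πk) = 0.04526/(4π·12.8) = 2.814×10^-4 K/W
  R_aerogel blanket = (1/0.910 − 1/1.21)/(4πk) = 0.2725/(4π·0.0145) = 1.495 K/W
  R_phenolic foam = (1/1.21 − 1/1.77)/(4πk) = 0.2615/(4π·0.0219) = 0.9501 K/W
  R_conv,out = 1/(4πr²h) = 1/(4π·1.77²·16.2) = 0.001568 K/W
ΣR = 2.447 K/W
ΔT = Q·ΣR = 16.9 × 2.447 = 41.35 K
Heat flows outward, so T_out = T_in − ΔT = 55.6 − 41.35 = 14.2 °C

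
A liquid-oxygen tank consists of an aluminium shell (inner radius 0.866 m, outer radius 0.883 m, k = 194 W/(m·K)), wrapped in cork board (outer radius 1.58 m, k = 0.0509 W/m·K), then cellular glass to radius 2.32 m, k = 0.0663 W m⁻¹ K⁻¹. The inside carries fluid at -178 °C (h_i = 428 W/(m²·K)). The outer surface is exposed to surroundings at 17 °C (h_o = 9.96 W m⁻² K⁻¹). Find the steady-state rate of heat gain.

Q = 190 W

Resistance network (inner→outer):
  R_conv,in = 1/(4πr²h) = 1/(4π·0.866²·428) = 2.479×10^-4 K/W
  R_aluminium = (1/0.866 − 1/0.883)/(4πk) = 0.02223/(4π·194) = 9.119×10^-6 K/W
  R_cork board = (1/0.883 − 1/1.58)/(4πk) = 0.4996/(4π·0.0509) = 0.7811 K/W
  R_cellular glass = (1/1.58 − 1/2.32)/(4πk) = 0.2019/(4π·0.0663) = 0.2423 K/W
  R_conv,out = 1/(4πr²h) = 1/(4π·2.32²·9.96) = 0.001484 K/W
ΣR = 2.479×10^-4 + 9.119×10^-6 + 0.7811 + 0.2423 + 0.001484 = 1.025 K/W
Q = ΔT/ΣR = (-178 °C − 17 °C)/1.025 = -190 W
(Negative Q ⇒ heat flows inward; heat gain = 190 W.)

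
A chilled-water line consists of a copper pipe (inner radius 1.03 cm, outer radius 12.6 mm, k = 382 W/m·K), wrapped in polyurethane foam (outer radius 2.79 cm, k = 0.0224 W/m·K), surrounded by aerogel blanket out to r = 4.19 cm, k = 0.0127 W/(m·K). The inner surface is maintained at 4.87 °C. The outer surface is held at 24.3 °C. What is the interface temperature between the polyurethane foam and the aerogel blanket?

T = 15.1 °C

Treat each layer as a resistance in series:
  R'_copper = ln(0.0126/0.0103)/(2πk) = 0.2016/(2π·382) = 8.397×10^-5 m·K/W
  R'_polyurethane foam = ln(0.0279/0.0126)/(2πk) = 0.7949/(2π·0.0224) = 5.648 m·K/W
  R'_aerogel blanket = ln(0.0419/0.0279)/(2πk) = 0.4067/(2π·0.0127) = 5.096 m·K/W
ΣR = 8.397×10^-5 + 5.648 + 5.096 = 10.74 m·K/W
Q' = ΔT/ΣR = (4.87 °C − 24.3 °C)/10.74 = -1.809 W/m
From the inner boundary to the polyurethane foam/aerogel blanket interface, ΣR_partial = 5.648 m·K/W.
T_interface = T_in − Q'·ΣR_partial = 4.87 °C − (-1.809)(5.648) = 15.1 °C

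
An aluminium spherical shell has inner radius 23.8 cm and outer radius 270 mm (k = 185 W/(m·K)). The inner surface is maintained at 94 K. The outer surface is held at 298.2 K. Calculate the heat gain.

Q = 953 kW

Q = 4πk·ΔT/(1/r₁ − 1/r₂) = 4π × 185 × 204.2 / (1/0.238 − 1/0.270) = 9.53×10^5 W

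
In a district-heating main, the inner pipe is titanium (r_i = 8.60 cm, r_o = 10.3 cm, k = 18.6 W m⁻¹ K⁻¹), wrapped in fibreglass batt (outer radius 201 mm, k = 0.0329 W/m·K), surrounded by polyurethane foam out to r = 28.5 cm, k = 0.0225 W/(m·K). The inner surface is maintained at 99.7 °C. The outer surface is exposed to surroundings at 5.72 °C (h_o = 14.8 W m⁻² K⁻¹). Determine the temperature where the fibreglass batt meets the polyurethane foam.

T = 46.8 °C

Series thermal resistances, inner to outer:
  R'_titanium = ln(0.103/0.0860)/(2πk) = 0.1804/(2π·18.6) = 0.001543 m·K/W
  R'_fibreglass batt = ln(0.201/0.103)/(2πk) = 0.6686/(2π·0.0329) = 3.234 m·K/W
  R'_polyurethane foam = ln(0.285/0.201)/(2πk) = 0.3492/(2π·0.0225) = 2.470 m·K/W
  R'_conv,out = 1/(2πr h) = 1/(2π·0.285·14.8) = 0.03773 m·K/W
ΣR = 0.001543 + 3.234 + 2.470 + 0.03773 = 5.743 m·K/W
Q' = ΔT/ΣR = (99.7 °C − 5.72 °C)/5.743 = 16.36 W/m
From the inner boundary to the fibreglass batt/polyurethane foam interface, ΣR_partial = 3.236 m·K/W.
T_interface = T_in − Q'·ΣR_partial = 99.7 °C − (16.36)(3.236) = 46.8 °C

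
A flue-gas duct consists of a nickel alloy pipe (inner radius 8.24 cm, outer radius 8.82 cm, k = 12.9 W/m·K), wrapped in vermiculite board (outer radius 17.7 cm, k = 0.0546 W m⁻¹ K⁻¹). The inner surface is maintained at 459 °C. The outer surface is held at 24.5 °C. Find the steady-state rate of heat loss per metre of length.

Series thermal resistances, inner to outer:
  R'_nickel alloy = ln(0.0882/0.0824)/(2πk) = 0.06802/(2π·12.9) = 8.392×10^-4 m·K/W
  R'_vermiculite board = ln(0.177/0.0882)/(2πk) = 0.6965/(2π·0.0546) = 2.030 m·K/W
ΣR = 8.392×10^-4 + 2.030 = 2.031 m·K/W
Q' = ΔT/ΣR = (459 °C − 24.5 °C)/2.031 = 214 W/m

Q' = 214 W/m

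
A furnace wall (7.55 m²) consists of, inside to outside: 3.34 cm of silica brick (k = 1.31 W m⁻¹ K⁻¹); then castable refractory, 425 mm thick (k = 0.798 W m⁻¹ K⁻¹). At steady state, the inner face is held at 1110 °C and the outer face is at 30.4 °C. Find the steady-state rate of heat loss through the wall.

Resistance network (inner→outer):
  R_silica brick = L/(kA) = 0.0334/(1.31·7.55) = 0.003377 K/W
  R_castable refractory = L/(kA) = 0.425/(0.798·7.55) = 0.07054 K/W
ΣR = 0.003377 + 0.07054 = 0.07392 K/W
Q = ΔT/ΣR = (1110 °C − 30.4 °C)/0.07392 = 14600 W

Q = 14600 W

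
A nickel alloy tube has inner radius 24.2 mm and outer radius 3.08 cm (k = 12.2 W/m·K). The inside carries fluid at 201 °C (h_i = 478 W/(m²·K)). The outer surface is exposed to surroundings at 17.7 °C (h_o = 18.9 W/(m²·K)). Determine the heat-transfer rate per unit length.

Q' = 631 W/m

Series thermal resistances, inner to outer:
  R'_conv,in = 1/(2πr h) = 1/(2π·0.0242·478) = 0.01376 m·K/W
  R'_nickel alloy = ln(0.0308/0.0242)/(2πk) = 0.2412/(2π·12.2) = 0.003146 m·K/W
  R'_conv,out = 1/(2πr h) = 1/(2π·0.0308·18.9) = 0.2734 m·K/W
ΣR = 0.01376 + 0.003146 + 0.2734 = 0.2903 m·K/W
Q' = ΔT/ΣR = (201 °C − 17.7 °C)/0.2903 = 631 W/m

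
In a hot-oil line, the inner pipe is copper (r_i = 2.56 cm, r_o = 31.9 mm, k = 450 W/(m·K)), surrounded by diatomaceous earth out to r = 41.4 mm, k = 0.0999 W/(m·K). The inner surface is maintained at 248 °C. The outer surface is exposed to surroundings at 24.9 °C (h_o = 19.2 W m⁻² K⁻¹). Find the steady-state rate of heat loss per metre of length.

Q' = 362 W/m

Treat each layer as a resistance in series:
  R'_copper = ln(0.0319/0.0256)/(2πk) = 0.2200/(2π·450) = 7.781×10^-5 m·K/W
  R'_diatomaceous earth = ln(0.0414/0.0319)/(2πk) = 0.2607/(2π·0.0999) = 0.4153 m·K/W
  R'_conv,out = 1/(2πr h) = 1/(2π·0.0414·19.2) = 0.2002 m·K/W
ΣR = 7.781×10^-5 + 0.4153 + 0.2002 = 0.6156 m·K/W
Q' = ΔT/ΣR = (248 °C − 24.9 °C)/0.6156 = 362 W/m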